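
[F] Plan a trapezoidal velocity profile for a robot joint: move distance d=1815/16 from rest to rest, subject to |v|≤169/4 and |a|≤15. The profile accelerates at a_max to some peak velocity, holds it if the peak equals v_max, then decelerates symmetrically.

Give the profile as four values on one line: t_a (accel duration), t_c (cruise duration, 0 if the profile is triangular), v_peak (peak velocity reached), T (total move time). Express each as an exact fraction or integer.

t_a=11/4 t_c=0 v_peak=165/4 T=11/2

v_max²/a_max = (169/4)²/15 = 28561/240
1815/16 < 28561/240 so t_c = 0
v_peak = √(1815/16·15) = √(27225/16) = 165/4
t_a = (165/4)/15 = 11/4; t_c = 0
T = 2·11/4 = 11/2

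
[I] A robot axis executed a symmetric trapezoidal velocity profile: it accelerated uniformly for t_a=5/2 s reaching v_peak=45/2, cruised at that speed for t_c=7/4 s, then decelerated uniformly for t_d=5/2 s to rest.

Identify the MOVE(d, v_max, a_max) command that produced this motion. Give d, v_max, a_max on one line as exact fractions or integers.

a_max = (45/2)/(5/2) = 9
d_a = ½·45/2·5/2 = 225/8; d_c = 45/2·7/4 = 315/8
d = 2·225/8 + 315/8 = 765/8
t_c = 7/4 > 0 → v_max = v_peak = 45/2

d=765/8 v_max=45/2 a_max=9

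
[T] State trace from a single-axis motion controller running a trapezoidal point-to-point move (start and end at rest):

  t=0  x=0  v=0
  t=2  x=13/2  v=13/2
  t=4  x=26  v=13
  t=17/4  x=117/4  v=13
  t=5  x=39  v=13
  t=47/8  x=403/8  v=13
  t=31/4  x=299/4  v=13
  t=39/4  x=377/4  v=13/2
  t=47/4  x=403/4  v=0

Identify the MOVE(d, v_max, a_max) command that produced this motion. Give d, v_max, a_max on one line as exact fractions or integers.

d=403/4 v_max=13 a_max=13/4

final state: t=47/4, x=403/4, v=0 → d = 403/4
a_max = (13/2−0)/(2−0) = 13/4
max v = 13 over t∈[4,31/4] → v_max = 13
check: 13·(4+15/4) = 403/4 ✓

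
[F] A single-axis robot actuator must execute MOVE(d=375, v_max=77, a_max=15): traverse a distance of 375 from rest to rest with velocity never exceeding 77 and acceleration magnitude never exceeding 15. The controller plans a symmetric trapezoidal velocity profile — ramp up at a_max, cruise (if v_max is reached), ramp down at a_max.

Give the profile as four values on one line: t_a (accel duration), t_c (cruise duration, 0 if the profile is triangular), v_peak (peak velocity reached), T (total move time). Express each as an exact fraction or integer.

vₘ²/aₘ = 77²/15 = 5929/15
375 < 5929/15 → triangular
v_peak = √(375·15) = √5625 = 75
t_a = 75/15 = 5; t_c = 0
T = 2·5 = 10

t_a=5 t_c=0 v_peak=75 T=10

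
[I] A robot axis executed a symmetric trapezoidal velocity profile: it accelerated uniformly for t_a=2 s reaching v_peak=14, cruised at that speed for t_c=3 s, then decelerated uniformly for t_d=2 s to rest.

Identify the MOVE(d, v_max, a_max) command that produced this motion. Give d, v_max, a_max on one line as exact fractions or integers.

a_max = 14/2 = 7
d_a = ½·14·2 = 14; d_c = 14·3 = 42
d = 2·14 + 42 = 70
t_c = 3 > 0 ⇒ limit active, v_max = 14

d=70 v_max=14 a_max=7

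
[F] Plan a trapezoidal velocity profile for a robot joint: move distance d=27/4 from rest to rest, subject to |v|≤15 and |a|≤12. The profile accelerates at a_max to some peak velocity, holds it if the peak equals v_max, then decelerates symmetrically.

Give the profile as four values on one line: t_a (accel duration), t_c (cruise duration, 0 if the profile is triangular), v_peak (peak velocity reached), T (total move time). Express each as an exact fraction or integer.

vₘ²/aₘ = 15²/12 = 75/4
27/4 < 75/4 so t_c = 0
v_peak = √(27/4·12) = √81 = 9
t_a = 9/12 = 3/4; t_c = 0
T = 2·3/4 = 3/2

t_a=3/4 t_c=0 v_peak=9 T=3/2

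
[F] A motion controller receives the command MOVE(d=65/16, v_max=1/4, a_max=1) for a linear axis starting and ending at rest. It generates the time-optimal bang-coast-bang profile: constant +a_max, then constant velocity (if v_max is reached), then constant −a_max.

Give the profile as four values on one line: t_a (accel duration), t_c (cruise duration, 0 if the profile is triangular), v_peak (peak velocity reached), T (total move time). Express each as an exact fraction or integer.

t_a=1/4 t_c=16 v_peak=1/4 T=33/2

v_max²/a_max = (1/4)²/1 = 1/16
65/16 ≥ 1/16 so v_max reached
t_a = (1/4)/1 = 1/4; v_peak = 1/4
d_cruise = 65/16 − 1/16 = 4; t_c = 4/(1/4) = 16
T = 2·1/4 + 16 = 33/2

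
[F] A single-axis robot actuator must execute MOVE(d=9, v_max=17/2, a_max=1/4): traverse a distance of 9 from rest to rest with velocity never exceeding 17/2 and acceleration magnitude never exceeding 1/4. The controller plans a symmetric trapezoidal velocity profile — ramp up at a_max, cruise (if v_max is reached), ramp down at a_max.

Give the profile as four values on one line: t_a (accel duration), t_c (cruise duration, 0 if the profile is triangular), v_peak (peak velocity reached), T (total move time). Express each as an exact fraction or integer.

vₘ²/aₘ = (17/2)²/(1/4) = 289
9 < 289 so t_c = 0
v_peak = √(9·1/4) = √(9/4) = 3/2
t_a = (3/2)/(1/4) = 6; t_c = 0
T = 2·6 = 12

t_a=6 t_c=0 v_peak=3/2 T=12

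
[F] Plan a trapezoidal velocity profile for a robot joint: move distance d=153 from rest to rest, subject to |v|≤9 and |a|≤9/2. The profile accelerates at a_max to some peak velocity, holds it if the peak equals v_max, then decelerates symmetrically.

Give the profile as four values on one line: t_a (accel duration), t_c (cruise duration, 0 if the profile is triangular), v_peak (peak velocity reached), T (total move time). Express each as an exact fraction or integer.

(v_max)²/a_max = 9²/(9/2) = 18
153 ≥ 18 so v_max reached
t_a = 9/(9/2) = 2; v_peak = 9
d_cruise = 153 − 18 = 135; t_c = 135/9 = 15
T = 2·2 + 15 = 19

t_a=2 t_c=15 v_peak=9 T=19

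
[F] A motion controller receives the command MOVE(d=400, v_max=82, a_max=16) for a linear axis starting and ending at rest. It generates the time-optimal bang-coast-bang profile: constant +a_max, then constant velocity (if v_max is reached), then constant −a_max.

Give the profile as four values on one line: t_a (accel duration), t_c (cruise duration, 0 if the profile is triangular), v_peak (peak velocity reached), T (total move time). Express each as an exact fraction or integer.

t_a=5 t_c=0 v_peak=80 T=10

v_max²/a_max = 82²/16 = 1681/4
400 < 1681/4 so t_c = 0
v_peak = √(400·16) = √6400 = 80
t_a = 80/16 = 5; t_c = 0
T = 2·5 = 10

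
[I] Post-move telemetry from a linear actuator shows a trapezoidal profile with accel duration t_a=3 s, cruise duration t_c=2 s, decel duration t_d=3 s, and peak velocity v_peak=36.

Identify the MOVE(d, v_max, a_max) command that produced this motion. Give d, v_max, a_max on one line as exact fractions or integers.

d=180 v_max=36 a_max=12

a_max = 36/3 = 12
d_a = ½·36·3 = 54; d_c = 36·2 = 72
d = 2·54 + 72 = 180
t_c = 2 > 0 so v_max = 36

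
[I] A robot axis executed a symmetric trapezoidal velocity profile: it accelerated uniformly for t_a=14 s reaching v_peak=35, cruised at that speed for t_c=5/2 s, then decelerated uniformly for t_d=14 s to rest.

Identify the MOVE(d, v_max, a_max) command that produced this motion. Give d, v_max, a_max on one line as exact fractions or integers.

a_max = 35/14 = 5/2
d_a = ½·35·14 = 245; d_c = 35·5/2 = 175/2
d = 2·245 + 175/2 = 1155/2
t_c = 5/2 > 0 ⇒ limit active, v_max = 35

d=1155/2 v_max=35 a_max=5/2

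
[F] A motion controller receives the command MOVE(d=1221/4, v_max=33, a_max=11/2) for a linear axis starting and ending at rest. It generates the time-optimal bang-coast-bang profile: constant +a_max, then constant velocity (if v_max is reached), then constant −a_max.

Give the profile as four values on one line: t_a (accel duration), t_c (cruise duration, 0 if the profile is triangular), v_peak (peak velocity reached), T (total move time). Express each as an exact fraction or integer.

v_max²/a_max = 33²/(11/2) = 198
1221/4 ≥ 198 ⇒ cruise phase
t_a = 33/(11/2) = 6; v_peak = 33
d_cruise = 1221/4 − 198 = 429/4; t_c = (429/4)/33 = 13/4
T = 2·6 + 13/4 = 61/4

t_a=6 t_c=13/4 v_peak=33 T=61/4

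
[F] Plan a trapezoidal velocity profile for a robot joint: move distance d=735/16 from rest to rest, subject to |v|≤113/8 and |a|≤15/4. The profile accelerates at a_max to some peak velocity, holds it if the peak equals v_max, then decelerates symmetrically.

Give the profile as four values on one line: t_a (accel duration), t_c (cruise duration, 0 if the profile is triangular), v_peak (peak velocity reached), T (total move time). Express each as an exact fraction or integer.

v_max²/a_max = (113/8)²/(15/4) = 12769/240
735/16 < 12769/240 ⇒ no cruise
v_peak = √(735/16·15/4) = √(11025/64) = 105/8
t_a = (105/8)/(15/4) = 7/2; t_c = 0
T = 2·7/2 = 7

t_a=7/2 t_c=0 v_peak=105/8 T=7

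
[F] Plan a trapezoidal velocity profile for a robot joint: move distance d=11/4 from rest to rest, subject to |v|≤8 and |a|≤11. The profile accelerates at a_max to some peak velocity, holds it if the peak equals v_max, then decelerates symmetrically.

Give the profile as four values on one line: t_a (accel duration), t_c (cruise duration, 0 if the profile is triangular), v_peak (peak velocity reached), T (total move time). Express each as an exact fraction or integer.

v_max²/a_max = 8²/11 = 64/11
11/4 < 64/11 → triangular
v_peak = √(11/4·11) = √(121/4) = 11/2
t_a = (11/2)/11 = 1/2; t_c = 0
T = 2·1/2 = 1

t_a=1/2 t_c=0 v_peak=11/2 T=1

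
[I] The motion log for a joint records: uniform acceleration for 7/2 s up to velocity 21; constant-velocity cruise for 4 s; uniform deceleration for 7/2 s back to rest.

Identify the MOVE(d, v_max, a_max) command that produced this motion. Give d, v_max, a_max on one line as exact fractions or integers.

d=315/2 v_max=21 a_max=6

a_max = 21/(7/2) = 6
d_a = ½·21·7/2 = 147/4; d_c = 21·4 = 84
d = 2·147/4 + 84 = 315/2
t_c = 4 > 0 so v_max = 21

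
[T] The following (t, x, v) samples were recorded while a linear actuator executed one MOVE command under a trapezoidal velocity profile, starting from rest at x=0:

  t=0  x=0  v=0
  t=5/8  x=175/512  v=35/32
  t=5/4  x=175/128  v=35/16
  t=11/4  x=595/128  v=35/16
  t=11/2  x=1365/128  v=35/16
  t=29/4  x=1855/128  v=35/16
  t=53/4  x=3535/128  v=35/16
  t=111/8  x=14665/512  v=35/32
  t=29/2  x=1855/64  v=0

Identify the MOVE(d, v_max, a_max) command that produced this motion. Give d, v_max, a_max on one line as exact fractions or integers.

final state: t=29/2, x=1855/64, v=0 → d = 1855/64
a_max = (35/32−0)/(5/8−0) = 7/4
max v = 35/16 over t∈[5/4,53/4] → v_max = 35/16
check: 35/16·(5/4+12) = 1855/64 ✓

d=1855/64 v_max=35/16 a_max=7/4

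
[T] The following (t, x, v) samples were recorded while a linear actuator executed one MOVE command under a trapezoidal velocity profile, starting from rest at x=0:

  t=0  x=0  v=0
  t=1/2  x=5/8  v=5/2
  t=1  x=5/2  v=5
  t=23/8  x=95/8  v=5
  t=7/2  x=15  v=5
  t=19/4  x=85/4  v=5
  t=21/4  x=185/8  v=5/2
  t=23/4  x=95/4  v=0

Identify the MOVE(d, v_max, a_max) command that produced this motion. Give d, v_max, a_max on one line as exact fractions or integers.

final state: t=23/4, x=95/4, v=0 → d = 95/4
a_max = (5/2−0)/(1/2−0) = 5
max v = 5 over t∈[1,19/4] → v_max = 5
check: 5·(1+15/4) = 95/4 ✓

d=95/4 v_max=5 a_max=5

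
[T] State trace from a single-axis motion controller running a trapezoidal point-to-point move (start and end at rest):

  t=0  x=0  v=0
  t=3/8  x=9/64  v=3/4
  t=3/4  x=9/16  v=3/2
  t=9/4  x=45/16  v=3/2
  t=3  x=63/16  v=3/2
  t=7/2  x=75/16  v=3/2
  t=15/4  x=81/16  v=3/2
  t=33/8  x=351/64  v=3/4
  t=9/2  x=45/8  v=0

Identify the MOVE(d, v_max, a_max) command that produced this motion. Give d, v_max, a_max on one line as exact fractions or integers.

final state: t=9/2, x=45/8, v=0 → d = 45/8
a_max = (3/4−0)/(3/8−0) = 2
max v = 3/2 over t∈[3/4,15/4] → v_max = 3/2
check: 3/2·(3/4+3) = 45/8 ✓

d=45/8 v_max=3/2 a_max=2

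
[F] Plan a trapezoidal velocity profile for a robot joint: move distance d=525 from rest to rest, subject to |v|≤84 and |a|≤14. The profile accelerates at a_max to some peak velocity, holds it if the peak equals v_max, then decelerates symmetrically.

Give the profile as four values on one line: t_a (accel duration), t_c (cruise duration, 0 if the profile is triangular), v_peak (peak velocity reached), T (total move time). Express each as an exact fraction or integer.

(v_max)²/a_max = 84²/14 = 504
525 ≥ 504 → trapezoidal
t_a = 84/14 = 6; v_peak = 84
d_cruise = 525 − 504 = 21; t_c = 21/84 = 1/4
T = 2·6 + 1/4 = 49/4

t_a=6 t_c=1/4 v_peak=84 T=49/4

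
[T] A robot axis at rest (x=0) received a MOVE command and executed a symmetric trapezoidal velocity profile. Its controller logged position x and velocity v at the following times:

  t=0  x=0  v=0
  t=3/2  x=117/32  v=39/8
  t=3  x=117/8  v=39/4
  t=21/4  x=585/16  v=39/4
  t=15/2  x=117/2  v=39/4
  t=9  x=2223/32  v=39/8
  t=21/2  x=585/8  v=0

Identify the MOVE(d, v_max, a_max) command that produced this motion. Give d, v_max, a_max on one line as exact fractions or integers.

d=585/8 v_max=39/4 a_max=13/4

final state: t=21/2, x=585/8, v=0 → d = 585/8
a_max = (39/8−0)/(3/2−0) = 13/4
max v = 39/4 over t∈[3,15/2] → v_max = 39/4
check: 39/4·(3+9/2) = 585/8 ✓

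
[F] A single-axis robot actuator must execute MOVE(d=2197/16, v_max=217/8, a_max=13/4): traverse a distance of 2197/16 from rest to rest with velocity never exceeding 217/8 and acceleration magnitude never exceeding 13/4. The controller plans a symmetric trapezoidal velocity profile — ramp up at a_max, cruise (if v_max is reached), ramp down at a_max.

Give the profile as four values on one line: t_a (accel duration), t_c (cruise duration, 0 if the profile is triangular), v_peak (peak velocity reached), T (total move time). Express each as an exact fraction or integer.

t_a=13/2 t_c=0 v_peak=169/8 T=13

(v_max)²/a_max = (217/8)²/(13/4) = 47089/208
2197/16 < 47089/208 → triangular
v_peak = √(2197/16·13/4) = √(28561/64) = 169/8
t_a = (169/8)/(13/4) = 13/2; t_c = 0
T = 2·13/2 = 13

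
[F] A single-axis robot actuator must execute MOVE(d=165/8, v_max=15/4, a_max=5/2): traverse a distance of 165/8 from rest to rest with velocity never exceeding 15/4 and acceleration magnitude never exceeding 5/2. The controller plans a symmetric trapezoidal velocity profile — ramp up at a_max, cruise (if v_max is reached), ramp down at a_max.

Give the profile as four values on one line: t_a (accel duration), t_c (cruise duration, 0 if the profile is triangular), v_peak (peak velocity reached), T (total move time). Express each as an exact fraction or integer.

t_a=3/2 t_c=4 v_peak=15/4 T=7

v_max²/a_max = (15/4)²/(5/2) = 45/8
165/8 ≥ 45/8 so v_max reached
t_a = (15/4)/(5/2) = 3/2; v_peak = 15/4
d_cruise = 165/8 − 45/8 = 15; t_c = 15/(15/4) = 4
T = 2·3/2 + 4 = 7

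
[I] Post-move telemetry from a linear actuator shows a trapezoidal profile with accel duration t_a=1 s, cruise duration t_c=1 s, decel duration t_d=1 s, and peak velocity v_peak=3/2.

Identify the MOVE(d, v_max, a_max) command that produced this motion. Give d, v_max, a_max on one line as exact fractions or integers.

d=3 v_max=3/2 a_max=3/2

a_max = (3/2)/1 = 3/2
d_a = ½·3/2·1 = 3/4; d_c = 3/2·1 = 3/2
d = 2·3/4 + 3/2 = 3
t_c = 1 > 0 ⇒ limit active, v_max = 3/2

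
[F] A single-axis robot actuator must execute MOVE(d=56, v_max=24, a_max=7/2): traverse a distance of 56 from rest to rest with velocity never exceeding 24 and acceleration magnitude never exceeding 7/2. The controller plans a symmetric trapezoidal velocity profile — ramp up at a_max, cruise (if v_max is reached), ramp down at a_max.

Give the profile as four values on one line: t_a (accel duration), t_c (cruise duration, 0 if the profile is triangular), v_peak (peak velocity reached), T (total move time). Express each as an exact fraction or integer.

v_max²/a_max = 24²/(7/2) = 1152/7
56 < 1152/7 so t_c = 0
v_peak = √(56·7/2) = √196 = 14
t_a = 14/(7/2) = 4; t_c = 0
T = 2·4 = 8

t_a=4 t_c=0 v_peak=14 T=8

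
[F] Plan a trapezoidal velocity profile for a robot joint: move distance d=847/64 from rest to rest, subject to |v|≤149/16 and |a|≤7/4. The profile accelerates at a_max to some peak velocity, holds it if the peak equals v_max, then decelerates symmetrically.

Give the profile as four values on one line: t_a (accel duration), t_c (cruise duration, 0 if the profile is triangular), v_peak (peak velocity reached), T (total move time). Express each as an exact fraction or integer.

v_max²/a_max = (149/16)²/(7/4) = 22201/448
847/64 < 22201/448 → triangular
v_peak = √(847/64·7/4) = √(5929/256) = 77/16
t_a = (77/16)/(7/4) = 11/4; t_c = 0
T = 2·11/4 = 11/2

t_a=11/4 t_c=0 v_peak=77/16 T=11/2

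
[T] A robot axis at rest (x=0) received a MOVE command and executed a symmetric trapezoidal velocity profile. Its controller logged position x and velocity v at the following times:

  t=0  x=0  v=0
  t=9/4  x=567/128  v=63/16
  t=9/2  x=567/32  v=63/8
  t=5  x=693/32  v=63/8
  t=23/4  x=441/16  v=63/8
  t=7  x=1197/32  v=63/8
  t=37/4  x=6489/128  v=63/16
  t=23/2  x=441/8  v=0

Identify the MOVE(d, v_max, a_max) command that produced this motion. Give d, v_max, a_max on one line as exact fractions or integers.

d=441/8 v_max=63/8 a_max=7/4

final state: t=23/2, x=441/8, v=0 → d = 441/8
a_max = (63/16−0)/(9/4−0) = 7/4
max v = 63/8 over t∈[9/2,7] → v_max = 63/8
check: 63/8·(9/2+5/2) = 441/8 ✓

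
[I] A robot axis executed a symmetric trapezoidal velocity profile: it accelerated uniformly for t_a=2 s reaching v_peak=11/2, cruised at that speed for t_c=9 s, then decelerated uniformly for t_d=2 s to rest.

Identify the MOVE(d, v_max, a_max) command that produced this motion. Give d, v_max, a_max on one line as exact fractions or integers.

d=121/2 v_max=11/2 a_max=11/4

a_max = (11/2)/2 = 11/4
d_a = ½·11/2·2 = 11/2; d_c = 11/2·9 = 99/2
d = 2·11/2 + 99/2 = 121/2
t_c = 9 > 0 so v_max = 11/2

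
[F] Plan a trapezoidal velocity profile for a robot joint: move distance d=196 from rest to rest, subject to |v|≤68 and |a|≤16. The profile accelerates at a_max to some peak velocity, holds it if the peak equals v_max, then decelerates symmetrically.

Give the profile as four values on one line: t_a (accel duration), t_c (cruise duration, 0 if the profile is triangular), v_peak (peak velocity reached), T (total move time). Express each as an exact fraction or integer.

v_max²/a_max = 68²/16 = 289
196 < 289 → triangular
v_peak = √(196·16) = √3136 = 56
t_a = 56/16 = 7/2; t_c = 0
T = 2·7/2 = 7

t_a=7/2 t_c=0 v_peak=56 T=7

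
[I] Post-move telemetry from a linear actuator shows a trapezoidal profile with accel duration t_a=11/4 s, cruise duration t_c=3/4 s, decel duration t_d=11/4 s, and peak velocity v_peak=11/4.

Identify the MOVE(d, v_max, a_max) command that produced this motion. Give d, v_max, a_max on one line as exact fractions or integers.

d=77/8 v_max=11/4 a_max=1

a_max = (11/4)/(11/4) = 1
d_a = ½·11/4·11/4 = 121/32; d_c = 11/4·3/4 = 33/16
d = 2·121/32 + 33/16 = 77/8
t_c = 3/4 > 0 so v_max = 11/4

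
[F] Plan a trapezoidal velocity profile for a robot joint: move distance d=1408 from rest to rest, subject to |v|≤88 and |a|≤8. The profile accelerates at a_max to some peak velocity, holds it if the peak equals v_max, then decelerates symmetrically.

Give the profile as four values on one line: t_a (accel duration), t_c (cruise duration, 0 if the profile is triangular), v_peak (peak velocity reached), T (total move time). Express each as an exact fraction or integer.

vₘ²/aₘ = 88²/8 = 968
1408 ≥ 968 → trapezoidal
t_a = 88/8 = 11; v_peak = 88
d_cruise = 1408 − 968 = 440; t_c = 440/88 = 5
T = 2·11 + 5 = 27

t_a=11 t_c=5 v_peak=88 T=27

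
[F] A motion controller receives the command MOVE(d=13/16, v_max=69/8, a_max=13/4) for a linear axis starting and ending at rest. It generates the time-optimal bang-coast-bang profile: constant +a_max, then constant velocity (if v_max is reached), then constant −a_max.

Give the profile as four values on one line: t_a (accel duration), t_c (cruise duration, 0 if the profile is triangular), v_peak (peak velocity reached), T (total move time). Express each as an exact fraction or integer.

t_a=1/2 t_c=0 v_peak=13/8 T=1

(v_max)²/a_max = (69/8)²/(13/4) = 4761/208
13/16 < 4761/208 so t_c = 0
v_peak = √(13/16·13/4) = √(169/64) = 13/8
t_a = (13/8)/(13/4) = 1/2; t_c = 0
T = 2·1/2 = 1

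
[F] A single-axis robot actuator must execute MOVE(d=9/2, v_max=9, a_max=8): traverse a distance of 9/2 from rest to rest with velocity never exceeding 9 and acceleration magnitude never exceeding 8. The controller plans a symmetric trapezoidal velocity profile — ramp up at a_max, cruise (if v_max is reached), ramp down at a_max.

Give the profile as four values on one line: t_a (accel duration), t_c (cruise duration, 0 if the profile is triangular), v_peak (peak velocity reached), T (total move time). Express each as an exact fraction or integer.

t_a=3/4 t_c=0 v_peak=6 T=3/2

vₘ²/aₘ = 9²/8 = 81/8
9/2 < 81/8 ⇒ no cruise
v_peak = √(9/2·8) = √36 = 6
t_a = 6/8 = 3/4; t_c = 0
T = 2·3/4 = 3/2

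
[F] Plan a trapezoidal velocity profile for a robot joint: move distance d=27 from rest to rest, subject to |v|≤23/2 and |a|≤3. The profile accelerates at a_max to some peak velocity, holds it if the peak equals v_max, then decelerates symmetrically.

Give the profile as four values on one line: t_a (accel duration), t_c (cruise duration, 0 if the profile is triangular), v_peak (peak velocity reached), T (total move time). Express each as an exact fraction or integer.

v_max²/a_max = (23/2)²/3 = 529/12
27 < 529/12 → triangular
v_peak = √(27·3) = √81 = 9
t_a = 9/3 = 3; t_c = 0
T = 2·3 = 6

t_a=3 t_c=0 v_peak=9 T=6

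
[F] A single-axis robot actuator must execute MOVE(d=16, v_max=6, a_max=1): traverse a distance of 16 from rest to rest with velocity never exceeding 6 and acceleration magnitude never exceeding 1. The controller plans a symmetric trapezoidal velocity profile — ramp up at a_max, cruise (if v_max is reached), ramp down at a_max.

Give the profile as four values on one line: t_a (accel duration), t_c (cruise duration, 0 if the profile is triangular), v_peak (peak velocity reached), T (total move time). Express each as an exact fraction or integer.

t_a=4 t_c=0 v_peak=4 T=8

(v_max)²/a_max = 6²/1 = 36
16 < 36 so t_c = 0
v_peak = √(16·1) = √16 = 4
t_a = 4/1 = 4; t_c = 0
T = 2·4 = 8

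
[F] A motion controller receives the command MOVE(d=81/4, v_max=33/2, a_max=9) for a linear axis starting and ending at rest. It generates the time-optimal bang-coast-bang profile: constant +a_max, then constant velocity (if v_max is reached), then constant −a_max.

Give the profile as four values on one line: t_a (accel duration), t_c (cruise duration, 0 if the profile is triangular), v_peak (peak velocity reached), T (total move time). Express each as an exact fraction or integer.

t_a=3/2 t_c=0 v_peak=27/2 T=3

v_max²/a_max = (33/2)²/9 = 121/4
81/4 < 121/4 so t_c = 0
v_peak = √(81/4·9) = √(729/4) = 27/2
t_a = (27/2)/9 = 3/2; t_c = 0
T = 2·3/2 = 3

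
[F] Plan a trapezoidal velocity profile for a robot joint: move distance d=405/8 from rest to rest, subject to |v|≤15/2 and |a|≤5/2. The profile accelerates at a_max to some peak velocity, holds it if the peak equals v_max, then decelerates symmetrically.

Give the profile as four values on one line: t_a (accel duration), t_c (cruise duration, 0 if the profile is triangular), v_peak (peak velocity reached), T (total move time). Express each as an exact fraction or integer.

t_a=3 t_c=15/4 v_peak=15/2 T=39/4

v_max²/a_max = (15/2)²/(5/2) = 45/2
405/8 ≥ 45/2 → trapezoidal
t_a = (15/2)/(5/2) = 3; v_peak = 15/2
d_cruise = 405/8 − 45/2 = 225/8; t_c = (225/8)/(15/2) = 15/4
T = 2·3 + 15/4 = 39/4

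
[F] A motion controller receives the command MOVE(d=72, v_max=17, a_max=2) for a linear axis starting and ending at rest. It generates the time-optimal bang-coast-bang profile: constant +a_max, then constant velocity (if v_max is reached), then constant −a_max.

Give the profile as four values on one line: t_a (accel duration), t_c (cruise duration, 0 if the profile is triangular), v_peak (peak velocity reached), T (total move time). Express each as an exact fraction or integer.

t_a=6 t_c=0 v_peak=12 T=12

v_max²/a_max = 17²/2 = 289/2
72 < 289/2 so t_c = 0
v_peak = √(72·2) = √144 = 12
t_a = 12/2 = 6; t_c = 0
T = 2·6 = 12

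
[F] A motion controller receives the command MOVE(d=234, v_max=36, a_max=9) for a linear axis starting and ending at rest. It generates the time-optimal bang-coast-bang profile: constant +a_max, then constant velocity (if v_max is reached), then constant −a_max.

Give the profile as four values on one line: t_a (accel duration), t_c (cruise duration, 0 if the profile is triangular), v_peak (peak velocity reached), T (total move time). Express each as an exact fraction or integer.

(v_max)²/a_max = 36²/9 = 144
234 ≥ 144 ⇒ cruise phase
t_a = 36/9 = 4; v_peak = 36
d_cruise = 234 − 144 = 90; t_c = 90/36 = 5/2
T = 2·4 + 5/2 = 21/2

t_a=4 t_c=5/2 v_peak=36 T=21/2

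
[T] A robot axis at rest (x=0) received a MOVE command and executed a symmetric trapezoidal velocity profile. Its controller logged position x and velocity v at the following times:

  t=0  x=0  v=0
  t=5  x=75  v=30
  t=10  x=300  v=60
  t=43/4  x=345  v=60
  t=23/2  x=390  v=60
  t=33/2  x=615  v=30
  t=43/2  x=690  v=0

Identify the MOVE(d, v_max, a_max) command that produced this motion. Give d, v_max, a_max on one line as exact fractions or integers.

d=690 v_max=60 a_max=6

final state: t=43/2, x=690, v=0 → d = 690
a_max = (30−0)/(5−0) = 6
max v = 60 over t∈[10,23/2] → v_max = 60
check: 60·(10+3/2) = 690 ✓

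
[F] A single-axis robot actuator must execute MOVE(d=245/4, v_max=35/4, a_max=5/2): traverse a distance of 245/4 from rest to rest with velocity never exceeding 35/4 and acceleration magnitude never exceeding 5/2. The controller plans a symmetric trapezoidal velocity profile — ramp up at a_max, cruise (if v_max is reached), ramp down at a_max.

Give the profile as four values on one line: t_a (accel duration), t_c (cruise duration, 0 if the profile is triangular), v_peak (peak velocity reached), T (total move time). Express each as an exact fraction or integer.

t_a=7/2 t_c=7/2 v_peak=35/4 T=21/2

(v_max)²/a_max = (35/4)²/(5/2) = 245/8
245/4 ≥ 245/8 → trapezoidal
t_a = (35/4)/(5/2) = 7/2; v_peak = 35/4
d_cruise = 245/4 − 245/8 = 245/8; t_c = (245/8)/(35/4) = 7/2
T = 2·7/2 + 7/2 = 21/2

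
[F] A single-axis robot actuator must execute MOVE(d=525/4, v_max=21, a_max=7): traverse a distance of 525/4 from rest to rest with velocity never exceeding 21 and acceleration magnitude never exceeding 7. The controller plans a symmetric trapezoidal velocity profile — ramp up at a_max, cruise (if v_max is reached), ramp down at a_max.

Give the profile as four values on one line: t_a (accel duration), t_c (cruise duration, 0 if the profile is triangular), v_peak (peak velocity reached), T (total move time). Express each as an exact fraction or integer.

vₘ²/aₘ = 21²/7 = 63
525/4 ≥ 63 so v_max reached
t_a = 21/7 = 3; v_peak = 21
d_cruise = 525/4 − 63 = 273/4; t_c = (273/4)/21 = 13/4
T = 2·3 + 13/4 = 37/4

t_a=3 t_c=13/4 v_peak=21 T=37/4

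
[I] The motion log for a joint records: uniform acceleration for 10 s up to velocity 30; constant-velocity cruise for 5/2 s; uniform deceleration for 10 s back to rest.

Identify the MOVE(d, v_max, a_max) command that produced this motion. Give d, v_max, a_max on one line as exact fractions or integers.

a_max = 30/10 = 3
d_a = ½·30·10 = 150; d_c = 30·5/2 = 75
d = 2·150 + 75 = 375
t_c = 5/2 > 0 so v_max = 30

d=375 v_max=30 a_max=3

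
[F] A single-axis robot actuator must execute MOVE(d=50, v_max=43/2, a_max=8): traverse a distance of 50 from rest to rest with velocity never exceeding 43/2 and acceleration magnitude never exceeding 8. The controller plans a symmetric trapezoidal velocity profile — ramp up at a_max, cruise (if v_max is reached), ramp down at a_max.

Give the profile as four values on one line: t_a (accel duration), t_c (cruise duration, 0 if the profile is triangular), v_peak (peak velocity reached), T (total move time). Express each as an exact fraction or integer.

t_a=5/2 t_c=0 v_peak=20 T=5

(v_max)²/a_max = (43/2)²/8 = 1849/32
50 < 1849/32 → triangular
v_peak = √(50·8) = √400 = 20
t_a = 20/8 = 5/2; t_c = 0
T = 2·5/2 = 5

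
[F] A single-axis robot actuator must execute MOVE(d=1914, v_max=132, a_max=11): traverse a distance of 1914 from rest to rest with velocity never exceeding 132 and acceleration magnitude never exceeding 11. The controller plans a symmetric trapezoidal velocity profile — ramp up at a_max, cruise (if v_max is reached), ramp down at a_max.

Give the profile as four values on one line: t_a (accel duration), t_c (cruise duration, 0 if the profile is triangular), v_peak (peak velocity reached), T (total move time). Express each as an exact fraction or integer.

vₘ²/aₘ = 132²/11 = 1584
1914 ≥ 1584 → trapezoidal
t_a = 132/11 = 12; v_peak = 132
d_cruise = 1914 − 1584 = 330; t_c = 330/132 = 5/2
T = 2·12 + 5/2 = 53/2

t_a=12 t_c=5/2 v_peak=132 T=53/2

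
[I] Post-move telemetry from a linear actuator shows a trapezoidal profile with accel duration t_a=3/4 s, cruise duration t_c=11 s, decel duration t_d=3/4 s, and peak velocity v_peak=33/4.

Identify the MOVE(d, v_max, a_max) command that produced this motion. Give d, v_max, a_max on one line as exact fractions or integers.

a_max = (33/4)/(3/4) = 11
d_a = ½·33/4·3/4 = 99/32; d_c = 33/4·11 = 363/4
d = 2·99/32 + 363/4 = 1551/16
t_c = 11 > 0 ⇒ limit active, v_max = 33/4

d=1551/16 v_max=33/4 a_max=11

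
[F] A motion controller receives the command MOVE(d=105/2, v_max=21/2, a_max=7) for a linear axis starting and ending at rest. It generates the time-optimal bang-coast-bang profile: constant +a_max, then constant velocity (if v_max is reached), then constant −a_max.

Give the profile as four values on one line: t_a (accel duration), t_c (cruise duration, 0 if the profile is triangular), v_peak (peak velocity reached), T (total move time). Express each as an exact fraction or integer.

v_max²/a_max = (21/2)²/7 = 63/4
105/2 ≥ 63/4 → trapezoidal
t_a = (21/2)/7 = 3/2; v_peak = 21/2
d_cruise = 105/2 − 63/4 = 147/4; t_c = (147/4)/(21/2) = 7/2
T = 2·3/2 + 7/2 = 13/2

t_a=3/2 t_c=7/2 v_peak=21/2 T=13/2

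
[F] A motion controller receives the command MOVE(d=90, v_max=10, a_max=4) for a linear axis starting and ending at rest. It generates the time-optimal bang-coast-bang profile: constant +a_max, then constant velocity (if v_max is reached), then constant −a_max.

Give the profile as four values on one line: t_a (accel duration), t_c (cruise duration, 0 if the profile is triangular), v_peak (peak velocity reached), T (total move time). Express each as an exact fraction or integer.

vₘ²/aₘ = 10²/4 = 25
90 ≥ 25 → trapezoidal
t_a = 10/4 = 5/2; v_peak = 10
d_cruise = 90 − 25 = 65; t_c = 65/10 = 13/2
T = 2·5/2 + 13/2 = 23/2

t_a=5/2 t_c=13/2 v_peak=10 T=23/2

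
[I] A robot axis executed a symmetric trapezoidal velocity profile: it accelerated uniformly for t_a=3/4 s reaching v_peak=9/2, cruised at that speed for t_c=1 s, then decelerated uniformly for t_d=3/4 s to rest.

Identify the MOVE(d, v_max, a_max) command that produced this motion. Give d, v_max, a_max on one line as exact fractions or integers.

a_max = (9/2)/(3/4) = 6
d_a = ½·9/2·3/4 = 27/16; d_c = 9/2·1 = 9/2
d = 2·27/16 + 9/2 = 63/8
t_c = 1 > 0 ⇒ limit active, v_max = 9/2

d=63/8 v_max=9/2 a_max=6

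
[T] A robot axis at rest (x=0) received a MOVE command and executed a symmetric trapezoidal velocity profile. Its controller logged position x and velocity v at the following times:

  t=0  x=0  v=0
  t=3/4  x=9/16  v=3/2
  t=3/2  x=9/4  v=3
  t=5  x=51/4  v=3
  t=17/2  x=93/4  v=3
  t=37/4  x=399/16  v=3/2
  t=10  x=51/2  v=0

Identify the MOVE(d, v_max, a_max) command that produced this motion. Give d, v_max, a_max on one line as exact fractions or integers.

d=51/2 v_max=3 a_max=2

final state: t=10, x=51/2, v=0 → d = 51/2
a_max = (3/2−0)/(3/4−0) = 2
max v = 3 over t∈[3/2,17/2] → v_max = 3
check: 3·(3/2+7) = 51/2 ✓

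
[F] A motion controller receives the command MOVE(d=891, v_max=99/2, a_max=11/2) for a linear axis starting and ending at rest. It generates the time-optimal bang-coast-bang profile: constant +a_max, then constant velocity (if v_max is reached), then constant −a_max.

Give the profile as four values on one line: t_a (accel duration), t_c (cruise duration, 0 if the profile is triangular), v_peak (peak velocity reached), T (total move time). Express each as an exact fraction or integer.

(v_max)²/a_max = (99/2)²/(11/2) = 891/2
891 ≥ 891/2 ⇒ cruise phase
t_a = (99/2)/(11/2) = 9; v_peak = 99/2
d_cruise = 891 − 891/2 = 891/2; t_c = (891/2)/(99/2) = 9
T = 2·9 + 9 = 27

t_a=9 t_c=9 v_peak=99/2 T=27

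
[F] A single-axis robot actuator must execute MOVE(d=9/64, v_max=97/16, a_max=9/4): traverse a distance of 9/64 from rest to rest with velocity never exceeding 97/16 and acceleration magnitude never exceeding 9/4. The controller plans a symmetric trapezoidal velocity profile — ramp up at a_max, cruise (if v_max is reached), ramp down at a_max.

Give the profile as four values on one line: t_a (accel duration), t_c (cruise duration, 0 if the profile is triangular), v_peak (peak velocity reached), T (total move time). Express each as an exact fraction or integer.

t_a=1/4 t_c=0 v_peak=9/16 T=1/2

vₘ²/aₘ = (97/16)²/(9/4) = 9409/576
9/64 < 9409/576 ⇒ no cruise
v_peak = √(9/64·9/4) = √(81/256) = 9/16
t_a = (9/16)/(9/4) = 1/4; t_c = 0
T = 2·1/4 = 1/2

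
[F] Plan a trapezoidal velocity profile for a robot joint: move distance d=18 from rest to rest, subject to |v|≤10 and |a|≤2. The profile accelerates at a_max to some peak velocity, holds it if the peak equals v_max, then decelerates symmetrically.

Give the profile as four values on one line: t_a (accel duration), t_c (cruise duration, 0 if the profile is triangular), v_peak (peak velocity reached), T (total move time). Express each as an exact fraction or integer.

vₘ²/aₘ = 10²/2 = 50
18 < 50 so t_c = 0
v_peak = √(18·2) = √36 = 6
t_a = 6/2 = 3; t_c = 0
T = 2·3 = 6

t_a=3 t_c=0 v_peak=6 T=6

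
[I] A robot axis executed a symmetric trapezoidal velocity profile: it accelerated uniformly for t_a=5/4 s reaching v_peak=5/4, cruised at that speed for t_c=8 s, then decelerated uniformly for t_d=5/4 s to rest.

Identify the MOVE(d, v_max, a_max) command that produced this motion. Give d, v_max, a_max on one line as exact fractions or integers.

d=185/16 v_max=5/4 a_max=1

a_max = (5/4)/(5/4) = 1
d_a = ½·5/4·5/4 = 25/32; d_c = 5/4·8 = 10
d = 2·25/32 + 10 = 185/16
t_c = 8 > 0 → v_max = v_peak = 5/4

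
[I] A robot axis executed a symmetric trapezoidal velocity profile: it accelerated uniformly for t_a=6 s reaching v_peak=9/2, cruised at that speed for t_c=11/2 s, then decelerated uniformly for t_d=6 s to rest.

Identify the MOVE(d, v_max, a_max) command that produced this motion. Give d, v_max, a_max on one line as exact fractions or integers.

a_max = (9/2)/6 = 3/4
d_a = ½·9/2·6 = 27/2; d_c = 9/2·11/2 = 99/4
d = 2·27/2 + 99/4 = 207/4
t_c = 11/2 > 0 so v_max = 9/2

d=207/4 v_max=9/2 a_max=3/4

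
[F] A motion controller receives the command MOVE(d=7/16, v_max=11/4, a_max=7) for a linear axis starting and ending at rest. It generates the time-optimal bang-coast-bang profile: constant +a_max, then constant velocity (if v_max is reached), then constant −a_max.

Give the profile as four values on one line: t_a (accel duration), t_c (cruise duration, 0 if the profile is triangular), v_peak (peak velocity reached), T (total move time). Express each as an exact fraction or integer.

vₘ²/aₘ = (11/4)²/7 = 121/112
7/16 < 121/112 so t_c = 0
v_peak = √(7/16·7) = √(49/16) = 7/4
t_a = (7/4)/7 = 1/4; t_c = 0
T = 2·1/4 = 1/2

t_a=1/4 t_c=0 v_peak=7/4 T=1/2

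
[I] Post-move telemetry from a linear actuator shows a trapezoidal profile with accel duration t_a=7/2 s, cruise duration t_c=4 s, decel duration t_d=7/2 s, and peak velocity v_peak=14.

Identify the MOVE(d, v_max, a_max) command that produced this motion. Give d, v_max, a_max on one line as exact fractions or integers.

a_max = 14/(7/2) = 4
d_a = ½·14·7/2 = 49/2; d_c = 14·4 = 56
d = 2·49/2 + 56 = 105
t_c = 4 > 0 so v_max = 14

d=105 v_max=14 a_max=4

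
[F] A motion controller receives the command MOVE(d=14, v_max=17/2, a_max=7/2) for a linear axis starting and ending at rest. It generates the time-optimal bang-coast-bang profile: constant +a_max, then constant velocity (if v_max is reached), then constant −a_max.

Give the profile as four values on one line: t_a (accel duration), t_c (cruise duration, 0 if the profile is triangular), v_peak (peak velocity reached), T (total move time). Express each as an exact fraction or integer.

t_a=2 t_c=0 v_peak=7 T=4

(v_max)²/a_max = (17/2)²/(7/2) = 289/14
14 < 289/14 → triangular
v_peak = √(14·7/2) = √49 = 7
t_a = 7/(7/2) = 2; t_c = 0
T = 2·2 = 4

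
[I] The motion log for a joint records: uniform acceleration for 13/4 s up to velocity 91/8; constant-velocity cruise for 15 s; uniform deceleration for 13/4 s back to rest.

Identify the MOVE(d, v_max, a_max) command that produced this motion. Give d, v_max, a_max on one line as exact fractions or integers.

a_max = (91/8)/(13/4) = 7/2
d_a = ½·91/8·13/4 = 1183/64; d_c = 91/8·15 = 1365/8
d = 2·1183/64 + 1365/8 = 6643/32
t_c = 15 > 0 → v_max = v_peak = 91/8

d=6643/32 v_max=91/8 a_max=7/2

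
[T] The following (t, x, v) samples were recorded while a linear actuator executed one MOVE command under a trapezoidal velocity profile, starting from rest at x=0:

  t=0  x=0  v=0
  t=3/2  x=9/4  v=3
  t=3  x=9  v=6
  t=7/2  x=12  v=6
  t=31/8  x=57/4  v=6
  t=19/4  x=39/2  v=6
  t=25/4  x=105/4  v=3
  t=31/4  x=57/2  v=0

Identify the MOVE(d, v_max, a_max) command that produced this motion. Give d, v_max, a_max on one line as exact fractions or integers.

d=57/2 v_max=6 a_max=2

final state: t=31/4, x=57/2, v=0 → d = 57/2
a_max = (3−0)/(3/2−0) = 2
max v = 6 over t∈[3,19/4] → v_max = 6
check: 6·(3+7/4) = 57/2 ✓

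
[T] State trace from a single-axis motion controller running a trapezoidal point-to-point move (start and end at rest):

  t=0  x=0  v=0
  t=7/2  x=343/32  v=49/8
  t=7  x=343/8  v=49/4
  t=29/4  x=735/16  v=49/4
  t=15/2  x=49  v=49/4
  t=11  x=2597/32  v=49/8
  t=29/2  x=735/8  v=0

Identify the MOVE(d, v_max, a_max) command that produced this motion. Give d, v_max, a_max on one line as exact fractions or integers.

d=735/8 v_max=49/4 a_max=7/4

final state: t=29/2, x=735/8, v=0 → d = 735/8
a_max = (49/8−0)/(7/2−0) = 7/4
max v = 49/4 over t∈[7,15/2] → v_max = 49/4
check: 49/4·(7+1/2) = 735/8 ✓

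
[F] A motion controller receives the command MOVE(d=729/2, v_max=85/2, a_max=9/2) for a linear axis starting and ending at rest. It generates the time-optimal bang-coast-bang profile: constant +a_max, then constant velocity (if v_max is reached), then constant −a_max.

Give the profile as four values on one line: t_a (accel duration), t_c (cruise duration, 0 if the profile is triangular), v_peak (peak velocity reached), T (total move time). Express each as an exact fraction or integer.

t_a=9 t_c=0 v_peak=81/2 T=18

vₘ²/aₘ = (85/2)²/(9/2) = 7225/18
729/2 < 7225/18 → triangular
v_peak = √(729/2·9/2) = √(6561/4) = 81/2
t_a = (81/2)/(9/2) = 9; t_c = 0
T = 2·9 = 18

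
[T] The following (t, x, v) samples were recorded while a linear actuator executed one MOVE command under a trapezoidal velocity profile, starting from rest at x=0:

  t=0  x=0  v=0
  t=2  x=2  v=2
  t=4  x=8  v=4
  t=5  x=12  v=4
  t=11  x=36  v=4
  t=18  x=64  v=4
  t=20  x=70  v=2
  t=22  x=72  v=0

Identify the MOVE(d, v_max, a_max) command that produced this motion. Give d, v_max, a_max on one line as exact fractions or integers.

d=72 v_max=4 a_max=1

final state: t=22, x=72, v=0 → d = 72
a_max = (2−0)/(2−0) = 1
max v = 4 over t∈[4,18] → v_max = 4
check: 4·(4+14) = 72 ✓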